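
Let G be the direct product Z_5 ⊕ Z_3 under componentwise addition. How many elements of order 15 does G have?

8

An element (a,b) has order lcm(ord(a), ord(b)); count pairs with lcm equal to 15.
Enumerating gives 8 such elements.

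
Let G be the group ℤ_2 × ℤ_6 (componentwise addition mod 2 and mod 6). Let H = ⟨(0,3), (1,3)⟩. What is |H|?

4

|⟨(0,3)⟩| = 2 and |⟨(1,3)⟩| = 2, so |H| is a multiple of lcm(2, 2) = 2 and divides |G| = 12.
Closing under the operation: H = {(0,0), (0,3), (1,0), (1,3)}, so |H| = 4.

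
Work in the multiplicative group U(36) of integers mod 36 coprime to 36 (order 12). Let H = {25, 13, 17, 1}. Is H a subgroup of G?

Closure fails: 17 · 25 = 29 ∉ H. So H is not a subgroup.

No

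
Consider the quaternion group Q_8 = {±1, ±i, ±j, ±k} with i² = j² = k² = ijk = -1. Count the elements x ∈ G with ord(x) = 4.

The elements of order 4 are: i, -i, j, -j, k, -k.
That's 6.

6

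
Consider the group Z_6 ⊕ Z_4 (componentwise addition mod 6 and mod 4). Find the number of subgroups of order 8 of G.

|G| = 24 and 8 | 24, so subgroups of order 8 are possible by Lagrange.
The subgroups of order 8 are: {(0,0), (0,1), (0,2), (0,3), (3,0), (3,1), (3,2), (3,3)}.
So G has 1 subgroup of order 8.

1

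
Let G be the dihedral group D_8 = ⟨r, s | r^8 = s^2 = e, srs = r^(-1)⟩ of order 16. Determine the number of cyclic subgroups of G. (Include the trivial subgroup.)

12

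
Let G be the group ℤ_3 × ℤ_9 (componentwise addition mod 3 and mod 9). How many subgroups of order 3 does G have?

|G| = 27 and 3 | 27, so subgroups of order 3 are possible by Lagrange.
The subgroups of order 3 are: {(0,0), (0,3), (0,6)}; {(0,0), (1,0), (2,0)}; {(0,0), (1,3), (2,6)}; {(0,0), (1,6), (2,3)}.
So G has 4 subgroups of order 3.

4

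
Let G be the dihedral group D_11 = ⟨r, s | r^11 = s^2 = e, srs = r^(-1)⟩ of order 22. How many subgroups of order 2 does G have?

11

|G| = 22 and 2 | 22, so subgroups of order 2 are possible by Lagrange.
The subgroups of order 2 are: {e, r^10s}; {e, r^2s}; {e, r^3s}; {e, r^4s}; … (11 in all).
So G has 11 subgroups of order 2.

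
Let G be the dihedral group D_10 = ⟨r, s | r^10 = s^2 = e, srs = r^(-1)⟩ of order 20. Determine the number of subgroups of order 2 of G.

|G| = 20 and 2 | 20, so subgroups of order 2 are possible by Lagrange.
The subgroups of order 2 are: {e, r^2s}; {e, r^3s}; {e, r^4s}; {e, r^5}; … (11 in all).
So G has 11 subgroups of order 2.

11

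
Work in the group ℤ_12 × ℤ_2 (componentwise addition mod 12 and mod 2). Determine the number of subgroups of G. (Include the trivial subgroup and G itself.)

16

|G| = 24, so by Lagrange every subgroup order divides 24. Divisors: 1, 2, 3, 4, 6, 8, 12, 24.
Subgroups by order — order 1: 1; order 2: 3; order 3: 1; order 4: 3; order 6: 3; order 8: 1; order 12: 3; order 24: 1.
Total: 1 + 3 + 1 + 3 + 3 + 1 + 3 + 1 = 16.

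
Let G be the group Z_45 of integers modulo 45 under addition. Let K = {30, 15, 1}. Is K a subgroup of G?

The identity 0 ∉ K, so K is not a subgroup.

No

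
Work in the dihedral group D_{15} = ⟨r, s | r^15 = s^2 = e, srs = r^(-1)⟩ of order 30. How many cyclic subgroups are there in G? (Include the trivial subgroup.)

A cyclic subgroup of order d is generated by each of its φ(d) elements of order d, so the cyclic subgroups of order d number (#elements of order d)/φ(d).
Cyclic subgroups by order — order 1: 1; order 2: 15; order 3: 1; order 5: 1; order 15: 1.
Total: 19.

19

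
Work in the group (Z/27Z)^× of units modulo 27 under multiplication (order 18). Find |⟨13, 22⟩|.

|⟨13⟩| = 9 and |⟨22⟩| = 9, so |H| is a multiple of lcm(9, 9) = 9 and divides |G| = 18.
Closing under the operation: H = {1, 4, 7, 10, 13, 16, 19, 22, 25}, so |H| = 9.

9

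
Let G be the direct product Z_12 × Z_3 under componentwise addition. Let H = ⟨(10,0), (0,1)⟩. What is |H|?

|⟨(10,0)⟩| = 6 and |⟨(0,1)⟩| = 3, so |H| is a multiple of lcm(6, 3) = 6 and divides |G| = 36.
Closing under the operation: H = {(0,0), (0,1), (0,2), (2,0), (2,1), (2,2), (4,0), (4,1), (4,2), (6,0), (6,1), (6,2), (8,0), (8,1), (8,2), (10,0), (10,1), (10,2)}, so |H| = 18.

18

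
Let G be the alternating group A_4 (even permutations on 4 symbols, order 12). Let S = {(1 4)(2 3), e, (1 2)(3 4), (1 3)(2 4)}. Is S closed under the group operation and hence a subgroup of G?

|S| = 4 divides |G| = 12, consistent with Lagrange.
S contains the identity, every element's inverse is in S, and S is closed under ∘: it is a subgroup.

Yes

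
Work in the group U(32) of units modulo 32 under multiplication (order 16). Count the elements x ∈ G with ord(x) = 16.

0

No element of G has order 16 (even though 16 | 16).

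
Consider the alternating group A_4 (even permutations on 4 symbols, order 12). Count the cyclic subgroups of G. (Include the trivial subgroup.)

A cyclic subgroup of order d is generated by each of its φ(d) elements of order d, so the cyclic subgroups of order d number (#elements of order d)/φ(d).
Cyclic subgroups by order — order 1: 1; order 2: 3; order 3: 4.
Total: 8.

8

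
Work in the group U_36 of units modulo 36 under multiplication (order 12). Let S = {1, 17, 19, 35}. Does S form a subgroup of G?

|S| = 4 divides |G| = 12, consistent with Lagrange.
S contains the identity, every element's inverse is in S, and S is closed under ·: it is a subgroup.

Yes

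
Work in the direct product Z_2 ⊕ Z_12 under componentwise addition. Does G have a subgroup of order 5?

No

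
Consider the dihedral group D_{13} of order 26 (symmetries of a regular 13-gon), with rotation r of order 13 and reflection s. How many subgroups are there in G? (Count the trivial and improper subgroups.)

|G| = 26, so by Lagrange every subgroup order divides 26. Divisors: 1, 2, 13, 26.
Subgroups by order — order 1: 1; order 2: 13; order 13: 1; order 26: 1.
Total: 1 + 13 + 1 + 1 = 16.

16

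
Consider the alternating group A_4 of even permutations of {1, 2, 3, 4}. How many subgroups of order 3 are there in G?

4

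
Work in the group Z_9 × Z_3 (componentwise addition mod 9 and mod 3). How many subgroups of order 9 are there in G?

|G| = 27 and 9 | 27, so subgroups of order 9 are possible by Lagrange.
The subgroups of order 9 are: {(0,0), (0,1), (0,2), (3,0), (3,1), (3,2), (6,0), (6,1), (6,2)}; {(0,0), (1,0), (2,0), (3,0), (4,0), (5,0), (6,0), (7,0), (8,0)}; {(0,0), (1,1), (2,2), (3,0), (4,1), (5,2), (6,0), (7,1), (8,2)}; {(0,0), (1,2), (2,1), (3,0), (4,2), (5,1), (6,0), (7,2), (8,1)}.
So G has 4 subgroups of order 9.

4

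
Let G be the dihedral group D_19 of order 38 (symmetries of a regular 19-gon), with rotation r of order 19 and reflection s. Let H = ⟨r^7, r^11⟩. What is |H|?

19

|⟨r^7⟩| = 19 and |⟨r^11⟩| = 19, so |H| is a multiple of lcm(19, 19) = 19 and divides |G| = 38.
Closing under the operation: H = {e, r, r^2, r^3, r^4, r^5, r^6, r^7, r^8, r^9, r^10, r^11, r^12, r^13, r^14, r^15, r^16, r^17, r^18}, so |H| = 19.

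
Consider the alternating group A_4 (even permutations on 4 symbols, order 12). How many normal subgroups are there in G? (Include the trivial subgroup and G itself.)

3

G has 10 subgroups. Checking conjugation-invariance by order — order 1: 1/1 normal; order 2: 0/3 normal; order 3: 0/4 normal; order 4: 1/1 normal; order 12: 1/1 normal.
Total normal subgroups: 3.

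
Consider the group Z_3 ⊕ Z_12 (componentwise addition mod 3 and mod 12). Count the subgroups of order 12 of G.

|G| = 36 and 12 | 36, so subgroups of order 12 are possible by Lagrange.
The subgroups of order 12 are: {(0,0), (0,1), (0,2), (0,3), (0,4), (0,5), (0,6), (0,7), (0,8), (0,9), (0,10), (0,11)}; {(0,0), (0,3), (0,6), (0,9), (1,0), (1,3), (1,6), (1,9), (2,0), (2,3), (2,6), (2,9)}; {(0,0), (0,3), (0,6), (0,9), (1,1), (1,4), (1,7), (1,10), (2,2), (2,5), (2,8), (2,11)}; {(0,0), (0,3), (0,6), (0,9), (1,2), (1,5), (1,8), (1,11), (2,1), (2,4), (2,7), (2,10)}.
So G has 4 subgroups of order 12.

4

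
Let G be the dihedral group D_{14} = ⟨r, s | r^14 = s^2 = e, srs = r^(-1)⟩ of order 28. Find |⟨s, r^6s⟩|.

|⟨s⟩| = 2 and |⟨r^6s⟩| = 2, so |H| is a multiple of lcm(2, 2) = 2 and divides |G| = 28.
Closing under the operation: H = {e, r^2, r^4, r^6, r^8, r^10, r^12, s, r^2s, r^4s, r^6s, r^8s, r^10s, r^12s}, so |H| = 14.

14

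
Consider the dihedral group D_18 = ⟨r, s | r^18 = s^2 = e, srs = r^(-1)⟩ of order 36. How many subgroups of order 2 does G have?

19

|G| = 36 and 2 | 36, so subgroups of order 2 are possible by Lagrange.
The subgroups of order 2 are: {e, r^10s}; {e, r^11s}; {e, r^12s}; {e, r^13s}; … (19 in all).
So G has 19 subgroups of order 2.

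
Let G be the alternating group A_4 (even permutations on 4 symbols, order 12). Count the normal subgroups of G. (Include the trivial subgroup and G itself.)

3

G has 10 subgroups. Checking conjugation-invariance by order — order 1: 1/1 normal; order 2: 0/3 normal; order 3: 0/4 normal; order 4: 1/1 normal; order 12: 1/1 normal.
Total normal subgroups: 3.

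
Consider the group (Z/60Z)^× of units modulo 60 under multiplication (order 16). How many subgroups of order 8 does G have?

|G| = 16 and 8 | 16, so subgroups of order 8 are possible by Lagrange.
The subgroups of order 8 are: {1, 11, 13, 23, 37, 47, 49, 59}; {1, 7, 11, 17, 43, 49, 53, 59}; {1, 11, 19, 29, 31, 41, 49, 59}; {1, 13, 17, 29, 37, 41, 49, 53}; … (7 in all).
So G has 7 subgroups of order 8.

7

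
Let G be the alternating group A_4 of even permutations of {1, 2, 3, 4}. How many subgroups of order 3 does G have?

|G| = 12 and 3 | 12, so subgroups of order 3 are possible by Lagrange.
The subgroups of order 3 are: {e, (1 2 3), (1 3 2)}; {e, (1 2 4), (1 4 2)}; {e, (1 3 4), (1 4 3)}; {e, (2 3 4), (2 4 3)}.
So G has 4 subgroups of order 3.

4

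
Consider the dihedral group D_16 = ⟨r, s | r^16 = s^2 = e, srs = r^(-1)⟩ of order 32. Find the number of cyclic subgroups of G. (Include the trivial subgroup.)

Group the elements of G by the cyclic subgroup they generate; each cyclic subgroup of order d accounts for φ(d) elements.
Cyclic subgroups by order — order 1: 1; order 2: 17; order 4: 1; order 8: 1; order 16: 1.
Total: 21.

21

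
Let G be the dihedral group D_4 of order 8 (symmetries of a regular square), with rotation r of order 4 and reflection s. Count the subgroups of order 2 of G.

5

|G| = 8 and 2 | 8, so subgroups of order 2 are possible by Lagrange.
The subgroups of order 2 are: {e, r^2}; {e, r^2s}; {e, r^3s}; {e, rs}; … (5 in all).
So G has 5 subgroups of order 2.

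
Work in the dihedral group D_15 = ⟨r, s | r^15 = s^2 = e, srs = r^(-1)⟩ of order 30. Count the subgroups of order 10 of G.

|G| = 30 and 10 | 30, so subgroups of order 10 are possible by Lagrange.
The subgroups of order 10 are: {e, r^3, r^6, r^9, r^12, rs, r^4s, r^7s, r^10s, r^13s}; {e, r^3, r^6, r^9, r^12, r^2s, r^5s, r^8s, r^11s, r^14s}; {e, r^3, r^6, r^9, r^12, s, r^3s, r^6s, r^9s, r^12s}.
So G has 3 subgroups of order 10.

3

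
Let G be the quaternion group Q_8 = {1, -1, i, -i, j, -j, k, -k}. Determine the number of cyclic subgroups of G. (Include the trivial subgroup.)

Group the elements of G by the cyclic subgroup they generate; each cyclic subgroup of order d accounts for φ(d) elements.
Cyclic subgroups by order — order 1: 1; order 2: 1; order 4: 3.
Total: 5.

5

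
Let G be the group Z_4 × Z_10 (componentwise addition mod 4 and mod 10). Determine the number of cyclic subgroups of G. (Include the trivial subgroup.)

Group the elements of G by the cyclic subgroup they generate; each cyclic subgroup of order d accounts for φ(d) elements.
Cyclic subgroups by order — order 1: 1; order 2: 3; order 4: 2; order 5: 1; order 10: 3; order 20: 2.
Total: 12.

12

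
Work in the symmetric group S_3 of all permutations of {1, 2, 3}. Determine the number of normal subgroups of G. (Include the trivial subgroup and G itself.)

3

G has 6 subgroups. Checking conjugation-invariance by order — order 1: 1/1 normal; order 2: 0/3 normal; order 3: 1/1 normal; order 6: 1/1 normal.
Total normal subgroups: 3.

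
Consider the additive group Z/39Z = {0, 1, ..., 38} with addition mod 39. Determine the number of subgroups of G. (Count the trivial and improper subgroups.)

Subgroups of the cyclic group Z/39Z correspond bijectively to divisors of 39.
Divisors of 39: 1, 3, 13, 39.
So Z/39Z has 4 subgroups.

4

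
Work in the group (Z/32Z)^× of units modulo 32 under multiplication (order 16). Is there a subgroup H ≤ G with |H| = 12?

12 does not divide |G| = 16, so by Lagrange no subgroup of order 12 exists.

No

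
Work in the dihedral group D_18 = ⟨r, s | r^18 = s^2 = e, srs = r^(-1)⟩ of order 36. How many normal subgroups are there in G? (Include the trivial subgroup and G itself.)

9

G has 45 subgroups. Checking conjugation-invariance by order — order 1: 1/1 normal; order 2: 1/19 normal; order 3: 1/1 normal; order 4: 0/9 normal; order 6: 1/7 normal; order 9: 1/1 normal; order 12: 0/3 normal; order 18: 3/3 normal; order 36: 1/1 normal.
Total normal subgroups: 9.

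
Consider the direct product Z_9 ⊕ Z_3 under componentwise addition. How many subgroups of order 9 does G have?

|G| = 27 and 9 | 27, so subgroups of order 9 are possible by Lagrange.
The subgroups of order 9 are: {(0,0), (0,1), (0,2), (3,0), (3,1), (3,2), (6,0), (6,1), (6,2)}; {(0,0), (1,0), (2,0), (3,0), (4,0), (5,0), (6,0), (7,0), (8,0)}; {(0,0), (1,1), (2,2), (3,0), (4,1), (5,2), (6,0), (7,1), (8,2)}; {(0,0), (1,2), (2,1), (3,0), (4,2), (5,1), (6,0), (7,2), (8,1)}.
So G has 4 subgroups of order 9.

4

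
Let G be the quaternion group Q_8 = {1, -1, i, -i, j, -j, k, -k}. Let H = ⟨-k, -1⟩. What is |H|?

|⟨-k⟩| = 4 and |⟨-1⟩| = 2, so |H| is a multiple of lcm(4, 2) = 4 and divides |G| = 8.
Closing under the operation: H = {1, -1, k, -k}, so |H| = 4.

4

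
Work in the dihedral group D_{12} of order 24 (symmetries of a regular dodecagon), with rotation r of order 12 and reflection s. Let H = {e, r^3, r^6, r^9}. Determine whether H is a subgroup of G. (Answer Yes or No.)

Yes

|H| = 4 divides |G| = 24, consistent with Lagrange.
H contains the identity, every element's inverse is in H, and H is closed under ·: it is a subgroup.
In fact H = ⟨r^9⟩.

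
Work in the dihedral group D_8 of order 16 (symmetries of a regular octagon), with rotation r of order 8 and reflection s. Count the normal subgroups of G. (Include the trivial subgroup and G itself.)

G has 19 subgroups. Checking conjugation-invariance by order — order 1: 1/1 normal; order 2: 1/9 normal; order 4: 1/5 normal; order 8: 3/3 normal; order 16: 1/1 normal.
Total normal subgroups: 7.

7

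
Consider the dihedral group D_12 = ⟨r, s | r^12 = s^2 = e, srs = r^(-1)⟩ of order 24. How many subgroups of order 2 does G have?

13

|G| = 24 and 2 | 24, so subgroups of order 2 are possible by Lagrange.
The subgroups of order 2 are: {e, r^10s}; {e, r^11s}; {e, r^2s}; {e, r^3s}; … (13 in all).
So G has 13 subgroups of order 2.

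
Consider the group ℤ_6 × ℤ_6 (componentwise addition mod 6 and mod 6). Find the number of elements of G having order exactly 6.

24

An element (a,b) has order lcm(ord(a), ord(b)); count pairs with lcm equal to 6.
Enumerating gives 24 such elements.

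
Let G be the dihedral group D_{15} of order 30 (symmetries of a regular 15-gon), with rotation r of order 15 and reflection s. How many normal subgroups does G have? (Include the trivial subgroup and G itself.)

G has 28 subgroups. Checking conjugation-invariance by order — order 1: 1/1 normal; order 2: 0/15 normal; order 3: 1/1 normal; order 5: 1/1 normal; order 6: 0/5 normal; order 10: 0/3 normal; order 15: 1/1 normal; order 30: 1/1 normal.
Total normal subgroups: 5.

5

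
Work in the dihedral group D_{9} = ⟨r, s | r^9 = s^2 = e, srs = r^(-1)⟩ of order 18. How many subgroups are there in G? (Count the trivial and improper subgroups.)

|G| = 18, so by Lagrange every subgroup order divides 18. Divisors: 1, 2, 3, 6, 9, 18.
Subgroups by order — order 1: 1; order 2: 9; order 3: 1; order 6: 3; order 9: 1; order 18: 1.
Total: 1 + 9 + 1 + 3 + 1 + 1 = 16.

16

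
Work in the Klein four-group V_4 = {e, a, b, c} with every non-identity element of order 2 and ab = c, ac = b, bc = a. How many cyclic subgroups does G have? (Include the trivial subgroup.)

4

A cyclic subgroup of order d is generated by each of its φ(d) elements of order d, so the cyclic subgroups of order d number (#elements of order d)/φ(d).
Cyclic subgroups by order — order 1: 1; order 2: 3.
Total: 4.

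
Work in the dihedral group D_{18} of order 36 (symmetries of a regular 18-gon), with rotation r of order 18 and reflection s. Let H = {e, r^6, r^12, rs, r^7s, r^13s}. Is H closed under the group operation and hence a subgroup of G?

Yes

|H| = 6 divides |G| = 36, consistent with Lagrange.
H contains the identity, every element's inverse is in H, and H is closed under ·: it is a subgroup.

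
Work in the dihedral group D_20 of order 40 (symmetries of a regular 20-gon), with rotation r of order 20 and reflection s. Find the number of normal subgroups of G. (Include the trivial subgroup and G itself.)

9

G has 48 subgroups. Checking conjugation-invariance by order — order 1: 1/1 normal; order 2: 1/21 normal; order 4: 1/11 normal; order 5: 1/1 normal; order 8: 0/5 normal; order 10: 1/5 normal; order 20: 3/3 normal; order 40: 1/1 normal.
Total normal subgroups: 9.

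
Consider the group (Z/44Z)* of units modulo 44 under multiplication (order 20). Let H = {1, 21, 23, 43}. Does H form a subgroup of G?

Yes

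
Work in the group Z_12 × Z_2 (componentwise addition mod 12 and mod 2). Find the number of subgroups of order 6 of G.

3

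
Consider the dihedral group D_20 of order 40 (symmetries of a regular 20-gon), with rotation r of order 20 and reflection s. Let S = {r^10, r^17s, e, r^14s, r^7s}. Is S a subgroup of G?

No

Closure fails: r^17s · r^14s = r^3 ∉ S. So S is not a subgroup.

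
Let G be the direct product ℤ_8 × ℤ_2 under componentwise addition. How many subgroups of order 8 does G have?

3

|G| = 16 and 8 | 16, so subgroups of order 8 are possible by Lagrange.
The subgroups of order 8 are: {(0,0), (0,1), (2,0), (2,1), (4,0), (4,1), (6,0), (6,1)}; {(0,0), (1,0), (2,0), (3,0), (4,0), (5,0), (6,0), (7,0)}; {(0,0), (1,1), (2,0), (3,1), (4,0), (5,1), (6,0), (7,1)}.
So G has 3 subgroups of order 8.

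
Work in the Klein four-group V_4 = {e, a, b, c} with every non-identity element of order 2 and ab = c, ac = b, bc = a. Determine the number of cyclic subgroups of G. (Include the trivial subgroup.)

4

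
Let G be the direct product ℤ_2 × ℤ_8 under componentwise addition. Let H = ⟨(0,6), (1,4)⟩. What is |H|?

|⟨(0,6)⟩| = 4 and |⟨(1,4)⟩| = 2, so |H| is a multiple of lcm(4, 2) = 4 and divides |G| = 16.
Closing under the operation: H = {(0,0), (0,2), (0,4), (0,6), (1,0), (1,2), (1,4), (1,6)}, so |H| = 8.

8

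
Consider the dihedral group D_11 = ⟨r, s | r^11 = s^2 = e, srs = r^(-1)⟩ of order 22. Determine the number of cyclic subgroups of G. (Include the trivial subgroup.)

A cyclic subgroup of order d is generated by each of its φ(d) elements of order d, so the cyclic subgroups of order d number (#elements of order d)/φ(d).
Cyclic subgroups by order — order 1: 1; order 2: 11; order 11: 1.
Total: 13.

13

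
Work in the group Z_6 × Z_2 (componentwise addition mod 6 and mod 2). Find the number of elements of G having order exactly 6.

An element (a,b) has order lcm(ord(a), ord(b)); count pairs with lcm equal to 6.
Enumerating gives 6 such elements.

6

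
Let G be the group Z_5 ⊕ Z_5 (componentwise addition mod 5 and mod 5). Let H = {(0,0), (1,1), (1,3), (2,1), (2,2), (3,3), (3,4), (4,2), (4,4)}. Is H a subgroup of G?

No

|H| = 9 does not divide |G| = 25, so by Lagrange H is not a subgroup.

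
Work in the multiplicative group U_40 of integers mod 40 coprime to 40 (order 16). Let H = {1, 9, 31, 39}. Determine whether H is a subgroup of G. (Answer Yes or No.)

|H| = 4 divides |G| = 16, consistent with Lagrange.
H contains the identity, every element's inverse is in H, and H is closed under ·: it is a subgroup.

Yes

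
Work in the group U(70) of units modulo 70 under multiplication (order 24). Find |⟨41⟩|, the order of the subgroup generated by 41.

Compute successive powers of 41 mod 70: 41, 1; 41^2 ≡ 1 (mod 70).
So |⟨41⟩| = 2.

2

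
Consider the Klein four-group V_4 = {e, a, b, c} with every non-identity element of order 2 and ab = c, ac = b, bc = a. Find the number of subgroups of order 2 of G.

|G| = 4 and 2 | 4, so subgroups of order 2 are possible by Lagrange.
The subgroups of order 2 are: {e, a}; {e, b}; {e, c}.
So G has 3 subgroups of order 2.

3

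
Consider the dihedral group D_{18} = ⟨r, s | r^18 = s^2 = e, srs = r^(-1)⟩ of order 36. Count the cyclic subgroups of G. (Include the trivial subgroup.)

A cyclic subgroup of order d is generated by each of its φ(d) elements of order d, so the cyclic subgroups of order d number (#elements of order d)/φ(d).
Cyclic subgroups by order — order 1: 1; order 2: 19; order 3: 1; order 6: 1; order 9: 1; order 18: 1.
Total: 24.

24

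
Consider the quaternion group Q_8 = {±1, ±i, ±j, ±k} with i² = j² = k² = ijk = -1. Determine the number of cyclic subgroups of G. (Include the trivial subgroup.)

A cyclic subgroup of order d is generated by each of its φ(d) elements of order d, so the cyclic subgroups of order d number (#elements of order d)/φ(d).
Cyclic subgroups by order — order 1: 1; order 2: 1; order 4: 3.
Total: 5.

5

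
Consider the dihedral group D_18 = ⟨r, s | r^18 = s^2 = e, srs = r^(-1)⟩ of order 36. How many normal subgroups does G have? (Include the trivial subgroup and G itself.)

9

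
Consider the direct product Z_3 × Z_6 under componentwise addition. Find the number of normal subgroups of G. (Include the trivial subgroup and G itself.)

12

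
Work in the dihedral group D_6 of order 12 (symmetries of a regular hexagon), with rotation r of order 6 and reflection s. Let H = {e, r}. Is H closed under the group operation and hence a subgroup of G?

No

r ∈ H but its inverse r^5 ∉ H, so H is not a subgroup.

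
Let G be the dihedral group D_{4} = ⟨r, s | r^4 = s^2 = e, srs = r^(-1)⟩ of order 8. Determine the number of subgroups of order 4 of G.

|G| = 8 and 4 | 8, so subgroups of order 4 are possible by Lagrange.
The subgroups of order 4 are: {e, r, r^2, r^3}; {e, r^2, s, r^2s}; {e, r^2, rs, r^3s}.
So G has 3 subgroups of order 4.

3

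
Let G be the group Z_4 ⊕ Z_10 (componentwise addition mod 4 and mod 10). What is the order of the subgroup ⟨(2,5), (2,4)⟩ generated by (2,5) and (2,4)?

|⟨(2,5)⟩| = 2 and |⟨(2,4)⟩| = 10, so |H| is a multiple of lcm(2, 10) = 10 and divides |G| = 40.
Closing under the operation: H = {(0,0), (0,1), (0,2), (0,3), (0,4), (0,5), (0,6), (0,7), (0,8), (0,9), (2,0), (2,1), (2,2), (2,3), (2,4), (2,5), (2,6), (2,7), (2,8), (2,9)}, so |H| = 20.

20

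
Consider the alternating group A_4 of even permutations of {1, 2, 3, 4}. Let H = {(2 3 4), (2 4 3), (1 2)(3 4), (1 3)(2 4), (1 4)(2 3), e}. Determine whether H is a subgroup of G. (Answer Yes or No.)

No

Closure fails: (2 4 3) ∘ (1 2)(3 4) = (1 4 2) ∉ H. So H is not a subgroup.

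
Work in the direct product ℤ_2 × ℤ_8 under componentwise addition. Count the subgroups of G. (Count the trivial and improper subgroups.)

11

|G| = 16, so by Lagrange every subgroup order divides 16. Divisors: 1, 2, 4, 8, 16.
Subgroups by order — order 1: 1; order 2: 3; order 4: 3; order 8: 3; order 16: 1.
Total: 1 + 3 + 3 + 3 + 1 = 11.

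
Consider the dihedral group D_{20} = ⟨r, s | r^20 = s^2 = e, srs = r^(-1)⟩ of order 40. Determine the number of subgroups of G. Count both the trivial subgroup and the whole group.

|G| = 40, so by Lagrange every subgroup order divides 40. Divisors: 1, 2, 4, 5, 8, 10, 20, 40.
Subgroups by order — order 1: 1; order 2: 21; order 4: 11; order 5: 1; order 8: 5; order 10: 5; order 20: 3; order 40: 1.
Total: 1 + 21 + 11 + 1 + 5 + 5 + 3 + 1 = 48.

48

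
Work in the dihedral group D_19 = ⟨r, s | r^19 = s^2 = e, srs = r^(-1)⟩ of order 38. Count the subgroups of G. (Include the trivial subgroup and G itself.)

|G| = 38, so by Lagrange every subgroup order divides 38. Divisors: 1, 2, 19, 38.
Subgroups by order — order 1: 1; order 2: 19; order 19: 1; order 38: 1.
Total: 1 + 19 + 1 + 1 = 22.

22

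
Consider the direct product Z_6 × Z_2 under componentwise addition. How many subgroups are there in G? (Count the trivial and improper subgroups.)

|G| = 12, so by Lagrange every subgroup order divides 12. Divisors: 1, 2, 3, 4, 6, 12.
Subgroups by order — order 1: 1; order 2: 3; order 3: 1; order 4: 1; order 6: 3; order 12: 1.
Total: 1 + 3 + 1 + 1 + 3 + 1 = 10.

10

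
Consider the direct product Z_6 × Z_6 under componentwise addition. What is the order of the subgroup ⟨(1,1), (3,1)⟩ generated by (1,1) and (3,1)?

18

|⟨(1,1)⟩| = 6 and |⟨(3,1)⟩| = 6, so |H| is a multiple of lcm(6, 6) = 6 and divides |G| = 36.
Closing under the operation: H = {(0,0), (0,2), (0,4), (1,1), (1,3), (1,5), (2,0), (2,2), (2,4), (3,1), (3,3), (3,5), (4,0), (4,2), (4,4), (5,1), (5,3), (5,5)}, so |H| = 18.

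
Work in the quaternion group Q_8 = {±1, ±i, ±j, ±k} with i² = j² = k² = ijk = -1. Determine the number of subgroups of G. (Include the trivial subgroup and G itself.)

6

|G| = 8, so by Lagrange every subgroup order divides 8. Divisors: 1, 2, 4, 8.
Subgroups by order — order 1: 1; order 2: 1; order 4: 3; order 8: 1.
Total: 1 + 1 + 3 + 1 = 6.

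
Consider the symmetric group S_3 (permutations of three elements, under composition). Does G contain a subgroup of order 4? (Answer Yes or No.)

4 does not divide |G| = 6, so by Lagrange no subgroup of order 4 exists.

No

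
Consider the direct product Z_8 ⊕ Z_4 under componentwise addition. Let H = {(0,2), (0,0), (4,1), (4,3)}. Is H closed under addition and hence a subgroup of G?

|H| = 4 divides |G| = 32, consistent with Lagrange.
H contains the identity, every element's inverse is in H, and H is closed under +: it is a subgroup.
In fact H = ⟨(4,3)⟩.

Yes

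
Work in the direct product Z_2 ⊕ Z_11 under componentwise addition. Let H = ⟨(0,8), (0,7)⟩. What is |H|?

|⟨(0,8)⟩| = 11 and |⟨(0,7)⟩| = 11, so |H| is a multiple of lcm(11, 11) = 11 and divides |G| = 22.
Closing under the operation: H = {(0,0), (0,1), (0,2), (0,3), (0,4), (0,5), (0,6), (0,7), (0,8), (0,9), (0,10)}, so |H| = 11.

11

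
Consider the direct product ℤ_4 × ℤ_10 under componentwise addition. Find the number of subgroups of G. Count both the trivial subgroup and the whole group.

16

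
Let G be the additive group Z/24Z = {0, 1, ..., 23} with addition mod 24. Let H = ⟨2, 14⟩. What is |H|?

12

|⟨2⟩| = 12 and |⟨14⟩| = 12, so |H| is a multiple of lcm(12, 12) = 12 and divides |G| = 24.
Closing under the operation: H = {0, 2, 4, 6, 8, 10, 12, 14, 16, 18, 20, 22}, so |H| = 12.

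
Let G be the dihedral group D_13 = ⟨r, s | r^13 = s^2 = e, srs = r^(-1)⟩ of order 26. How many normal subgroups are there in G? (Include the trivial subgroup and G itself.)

3

G has 16 subgroups. Checking conjugation-invariance by order — order 1: 1/1 normal; order 2: 0/13 normal; order 13: 1/1 normal; order 26: 1/1 normal.
Total normal subgroups: 3.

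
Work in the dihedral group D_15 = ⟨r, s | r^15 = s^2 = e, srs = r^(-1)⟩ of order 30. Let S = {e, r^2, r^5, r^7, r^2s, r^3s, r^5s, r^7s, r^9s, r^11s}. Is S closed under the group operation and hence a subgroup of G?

No

r^7 ∈ S but its inverse r^8 ∉ S, so S is not a subgroup.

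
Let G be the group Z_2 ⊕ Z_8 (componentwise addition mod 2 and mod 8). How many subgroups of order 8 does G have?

3

|G| = 16 and 8 | 16, so subgroups of order 8 are possible by Lagrange.
The subgroups of order 8 are: {(0,0), (0,1), (0,2), (0,3), (0,4), (0,5), (0,6), (0,7)}; {(0,0), (0,2), (0,4), (0,6), (1,0), (1,2), (1,4), (1,6)}; {(0,0), (0,2), (0,4), (0,6), (1,1), (1,3), (1,5), (1,7)}.
So G has 3 subgroups of order 8.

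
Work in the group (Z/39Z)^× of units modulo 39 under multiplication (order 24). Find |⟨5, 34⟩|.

8

|⟨5⟩| = 4 and |⟨34⟩| = 4, so |H| is a multiple of lcm(4, 4) = 4 and divides |G| = 24.
Closing under the operation: H = {1, 5, 8, 14, 25, 31, 34, 38}, so |H| = 8.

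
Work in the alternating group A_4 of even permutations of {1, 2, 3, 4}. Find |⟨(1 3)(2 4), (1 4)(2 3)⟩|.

4

|⟨(1 3)(2 4)⟩| = 2 and |⟨(1 4)(2 3)⟩| = 2, so |H| is a multiple of lcm(2, 2) = 2 and divides |G| = 12.
Closing under the operation: H = {e, (1 2)(3 4), (1 3)(2 4), (1 4)(2 3)}, so |H| = 4.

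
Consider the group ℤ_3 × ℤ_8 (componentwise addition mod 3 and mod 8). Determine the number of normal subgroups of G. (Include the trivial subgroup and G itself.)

8

G is abelian, so every subgroup is normal.
G has 8 subgroups in total, hence 8 normal subgroups.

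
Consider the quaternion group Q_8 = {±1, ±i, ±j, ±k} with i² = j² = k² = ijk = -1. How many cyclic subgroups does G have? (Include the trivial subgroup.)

5

Each element a generates a cyclic subgroup ⟨a⟩; distinct elements may generate the same one (a cyclic group of order d has φ(d) generators).
Cyclic subgroups by order — order 1: 1; order 2: 1; order 4: 3.
Total: 5.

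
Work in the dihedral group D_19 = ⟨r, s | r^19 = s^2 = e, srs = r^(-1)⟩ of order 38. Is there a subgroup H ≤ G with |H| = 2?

2 | 38. A subgroup of order 2 is {e, r^10s}.

Yes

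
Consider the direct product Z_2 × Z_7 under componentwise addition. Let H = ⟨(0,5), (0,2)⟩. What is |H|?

7

|⟨(0,5)⟩| = 7 and |⟨(0,2)⟩| = 7, so |H| is a multiple of lcm(7, 7) = 7 and divides |G| = 14.
Closing under the operation: H = {(0,0), (0,1), (0,2), (0,3), (0,4), (0,5), (0,6)}, so |H| = 7.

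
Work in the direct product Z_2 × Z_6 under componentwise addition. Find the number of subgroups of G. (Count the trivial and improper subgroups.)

10

|G| = 12, so by Lagrange every subgroup order divides 12. Divisors: 1, 2, 3, 4, 6, 12.
Subgroups by order — order 1: 1; order 2: 3; order 3: 1; order 4: 1; order 6: 3; order 12: 1.
Total: 1 + 3 + 1 + 1 + 3 + 1 = 10.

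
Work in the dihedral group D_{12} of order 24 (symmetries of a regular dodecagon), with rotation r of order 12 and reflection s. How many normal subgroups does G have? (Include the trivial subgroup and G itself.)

G has 34 subgroups. Checking conjugation-invariance by order — order 1: 1/1 normal; order 2: 1/13 normal; order 3: 1/1 normal; order 4: 1/7 normal; order 6: 1/5 normal; order 8: 0/3 normal; order 12: 3/3 normal; order 24: 1/1 normal.
Total normal subgroups: 9.

9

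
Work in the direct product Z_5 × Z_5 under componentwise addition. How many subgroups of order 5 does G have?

6

|G| = 25 and 5 | 25, so subgroups of order 5 are possible by Lagrange.
The subgroups of order 5 are: {(0,0), (0,1), (0,2), (0,3), (0,4)}; {(0,0), (1,0), (2,0), (3,0), (4,0)}; {(0,0), (1,1), (2,2), (3,3), (4,4)}; {(0,0), (1,2), (2,4), (3,1), (4,3)}; … (6 in all).
So G has 6 subgroups of order 5.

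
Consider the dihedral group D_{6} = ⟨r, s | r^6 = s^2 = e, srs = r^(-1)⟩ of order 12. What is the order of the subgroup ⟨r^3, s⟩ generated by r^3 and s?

|⟨r^3⟩| = 2 and |⟨s⟩| = 2, so |H| is a multiple of lcm(2, 2) = 2 and divides |G| = 12.
Closing under the operation: H = {e, r^3, s, r^3s}, so |H| = 4.

4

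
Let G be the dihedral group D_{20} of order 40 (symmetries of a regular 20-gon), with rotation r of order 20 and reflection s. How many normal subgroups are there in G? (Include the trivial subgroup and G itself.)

G has 48 subgroups. Checking conjugation-invariance by order — order 1: 1/1 normal; order 2: 1/21 normal; order 4: 1/11 normal; order 5: 1/1 normal; order 8: 0/5 normal; order 10: 1/5 normal; order 20: 3/3 normal; order 40: 1/1 normal.
Total normal subgroups: 9.

9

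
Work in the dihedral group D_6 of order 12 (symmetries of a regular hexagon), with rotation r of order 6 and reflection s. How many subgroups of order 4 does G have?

3

|G| = 12 and 4 | 12, so subgroups of order 4 are possible by Lagrange.
The subgroups of order 4 are: {e, r^3, r^2s, r^5s}; {e, r^3, s, r^3s}; {e, r^3, rs, r^4s}.
So G has 3 subgroups of order 4.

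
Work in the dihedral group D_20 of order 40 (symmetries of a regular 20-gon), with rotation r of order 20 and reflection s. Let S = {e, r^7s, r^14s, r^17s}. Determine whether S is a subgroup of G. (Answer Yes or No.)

No

Closure fails: r^14s · r^17s = r^17 ∉ S. So S is not a subgroup.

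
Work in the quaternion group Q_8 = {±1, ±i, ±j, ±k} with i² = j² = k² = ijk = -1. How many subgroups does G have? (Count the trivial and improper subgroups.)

6

|G| = 8, so by Lagrange every subgroup order divides 8. Divisors: 1, 2, 4, 8.
Subgroups by order — order 1: 1; order 2: 1; order 4: 3; order 8: 1.
Total: 1 + 1 + 3 + 1 = 6.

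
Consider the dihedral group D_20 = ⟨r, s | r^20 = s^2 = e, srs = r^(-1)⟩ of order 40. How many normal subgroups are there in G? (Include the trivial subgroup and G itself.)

9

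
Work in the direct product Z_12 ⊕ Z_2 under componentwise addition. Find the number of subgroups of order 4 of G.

3

|G| = 24 and 4 | 24, so subgroups of order 4 are possible by Lagrange.
The subgroups of order 4 are: {(0,0), (0,1), (6,0), (6,1)}; {(0,0), (3,0), (6,0), (9,0)}; {(0,0), (3,1), (6,0), (9,1)}.
So G has 3 subgroups of order 4.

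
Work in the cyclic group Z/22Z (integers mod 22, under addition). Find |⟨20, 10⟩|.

|⟨20⟩| = 11 and |⟨10⟩| = 11, so |H| is a multiple of lcm(11, 11) = 11 and divides |G| = 22.
Closing under the operation: H = {0, 2, 4, 6, 8, 10, 12, 14, 16, 18, 20}, so |H| = 11.

11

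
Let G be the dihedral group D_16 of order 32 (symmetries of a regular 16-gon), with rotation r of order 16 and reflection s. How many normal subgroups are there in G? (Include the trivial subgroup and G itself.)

G has 36 subgroups. Checking conjugation-invariance by order — order 1: 1/1 normal; order 2: 1/17 normal; order 4: 1/9 normal; order 8: 1/5 normal; order 16: 3/3 normal; order 32: 1/1 normal.
Total normal subgroups: 8.

8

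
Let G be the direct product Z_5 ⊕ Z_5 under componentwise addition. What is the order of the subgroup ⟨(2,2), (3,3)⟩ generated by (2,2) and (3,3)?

5

|⟨(2,2)⟩| = 5 and |⟨(3,3)⟩| = 5, so |H| is a multiple of lcm(5, 5) = 5 and divides |G| = 25.
Closing under the operation: H = {(0,0), (1,1), (2,2), (3,3), (4,4)}, so |H| = 5.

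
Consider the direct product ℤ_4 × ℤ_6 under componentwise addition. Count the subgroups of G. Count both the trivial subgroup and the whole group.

16

|G| = 24, so by Lagrange every subgroup order divides 24. Divisors: 1, 2, 3, 4, 6, 8, 12, 24.
Subgroups by order — order 1: 1; order 2: 3; order 3: 1; order 4: 3; order 6: 3; order 8: 1; order 12: 3; order 24: 1.
Total: 1 + 3 + 1 + 3 + 3 + 1 + 3 + 1 = 16.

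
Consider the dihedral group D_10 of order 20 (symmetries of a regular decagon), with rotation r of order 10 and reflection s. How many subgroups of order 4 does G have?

5

|G| = 20 and 4 | 20, so subgroups of order 4 are possible by Lagrange.
The subgroups of order 4 are: {e, r^5, r^2s, r^7s}; {e, r^5, r^3s, r^8s}; {e, r^5, r^4s, r^9s}; {e, r^5, s, r^5s}; … (5 in all).
So G has 5 subgroups of order 4.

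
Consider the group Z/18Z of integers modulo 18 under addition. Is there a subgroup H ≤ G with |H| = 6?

6 | 18. A subgroup of order 6 is {0, 3, 6, 9, 12, 15}.

Yes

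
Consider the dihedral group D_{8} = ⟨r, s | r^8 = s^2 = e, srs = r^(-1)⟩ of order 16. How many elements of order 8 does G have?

The elements of order 8 are: r, r^3, r^5, r^7.
That's 4.

4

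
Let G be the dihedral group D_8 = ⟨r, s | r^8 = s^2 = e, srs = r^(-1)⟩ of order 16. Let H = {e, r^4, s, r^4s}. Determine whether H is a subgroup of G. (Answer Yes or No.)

Yes

|H| = 4 divides |G| = 16, consistent with Lagrange.
H contains the identity, every element's inverse is in H, and H is closed under ·: it is a subgroup.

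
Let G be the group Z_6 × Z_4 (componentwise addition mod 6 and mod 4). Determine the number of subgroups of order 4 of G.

3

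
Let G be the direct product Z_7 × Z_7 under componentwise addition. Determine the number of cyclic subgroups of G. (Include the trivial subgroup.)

9

Each element a generates a cyclic subgroup ⟨a⟩; distinct elements may generate the same one (a cyclic group of order d has φ(d) generators).
Cyclic subgroups by order — order 1: 1; order 7: 8.
Total: 9.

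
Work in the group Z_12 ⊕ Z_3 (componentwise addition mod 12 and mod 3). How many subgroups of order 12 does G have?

|G| = 36 and 12 | 36, so subgroups of order 12 are possible by Lagrange.
The subgroups of order 12 are: {(0,0), (0,1), (0,2), (3,0), (3,1), (3,2), (6,0), (6,1), (6,2), (9,0), (9,1), (9,2)}; {(0,0), (1,0), (2,0), (3,0), (4,0), (5,0), (6,0), (7,0), (8,0), (9,0), (10,0), (11,0)}; {(0,0), (1,1), (2,2), (3,0), (4,1), (5,2), (6,0), (7,1), (8,2), (9,0), (10,1), (11,2)}; {(0,0), (1,2), (2,1), (3,0), (4,2), (5,1), (6,0), (7,2), (8,1), (9,0), (10,2), (11,1)}.
So G has 4 subgroups of order 12.

4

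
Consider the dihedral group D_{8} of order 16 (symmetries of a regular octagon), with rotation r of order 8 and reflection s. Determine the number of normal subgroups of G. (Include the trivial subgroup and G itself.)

7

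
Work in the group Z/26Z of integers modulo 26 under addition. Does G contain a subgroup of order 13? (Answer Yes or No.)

13 | 26. A subgroup of order 13 is {0, 2, 4, 6, 8, 10, 12, 14, 16, 18, 20, 22, 24}.

Yes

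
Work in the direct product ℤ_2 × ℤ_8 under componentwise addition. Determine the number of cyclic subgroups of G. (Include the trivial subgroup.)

Each element a generates a cyclic subgroup ⟨a⟩; distinct elements may generate the same one (a cyclic group of order d has φ(d) generators).
Cyclic subgroups by order — order 1: 1; order 2: 3; order 4: 2; order 8: 2.
Total: 8.

8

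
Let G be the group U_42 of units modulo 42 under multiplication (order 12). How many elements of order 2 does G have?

3

The elements of order 2 are: 13, 29, 41.
That's 3.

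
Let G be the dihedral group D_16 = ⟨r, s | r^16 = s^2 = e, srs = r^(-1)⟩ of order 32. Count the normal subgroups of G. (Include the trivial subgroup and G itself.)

8

G has 36 subgroups. Checking conjugation-invariance by order — order 1: 1/1 normal; order 2: 1/17 normal; order 4: 1/9 normal; order 8: 1/5 normal; order 16: 3/3 normal; order 32: 1/1 normal.
Total normal subgroups: 8.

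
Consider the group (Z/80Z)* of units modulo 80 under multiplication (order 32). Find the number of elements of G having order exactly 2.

The elements of order 2 are: 9, 31, 39, 41, 49, 71, 79.
That's 7.

7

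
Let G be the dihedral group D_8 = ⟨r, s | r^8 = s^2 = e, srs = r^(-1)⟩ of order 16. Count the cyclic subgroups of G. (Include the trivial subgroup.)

12

Group the elements of G by the cyclic subgroup they generate; each cyclic subgroup of order d accounts for φ(d) elements.
Cyclic subgroups by order — order 1: 1; order 2: 9; order 4: 1; order 8: 1.
Total: 12.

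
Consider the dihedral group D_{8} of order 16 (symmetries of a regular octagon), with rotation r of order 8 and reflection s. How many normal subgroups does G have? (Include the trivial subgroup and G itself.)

7

G has 19 subgroups. Checking conjugation-invariance by order — order 1: 1/1 normal; order 2: 1/9 normal; order 4: 1/5 normal; order 8: 3/3 normal; order 16: 1/1 normal.
Total normal subgroups: 7.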